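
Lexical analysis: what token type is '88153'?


Pattern: digits only
Type: INTEGER_LITERAL


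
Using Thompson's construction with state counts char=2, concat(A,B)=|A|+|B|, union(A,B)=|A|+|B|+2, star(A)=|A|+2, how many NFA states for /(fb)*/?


Syntax tree has 2 char leaf(s), 0 union(s), 1 star(s)
chars contribute 2×2 = 4; each union adds +2; each star adds +2
Total: 4 + 0 + 2 = 6 states


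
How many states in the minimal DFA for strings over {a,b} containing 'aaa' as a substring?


KMP-style automaton: 3 progress states + 1 absorbing accept = 4
Minimal DFA: 4 states


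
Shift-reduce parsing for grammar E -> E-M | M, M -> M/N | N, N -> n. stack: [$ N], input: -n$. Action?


'N' (not preceded by M/) is the handle for M -> N
Action: reduce (M -> N)


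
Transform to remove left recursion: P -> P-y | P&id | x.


Left-recursive alternatives: P-y, P&id; non-recursive: x
Introduce P': P -> xP', P' -> -yP' | &idP' | ε


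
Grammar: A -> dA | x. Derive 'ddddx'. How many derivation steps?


Derivation: A => dA => ddA => dddA => ddddA => ddddx
Steps: 5


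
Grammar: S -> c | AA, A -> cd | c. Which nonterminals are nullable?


A nonterminal is nullable iff some alternative derives ε (directly, or every symbol in it is nullable)
Nullable: {}


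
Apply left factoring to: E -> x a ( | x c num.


Common prefix: 'x'
Factored: E -> x E', E' -> a ( | c num


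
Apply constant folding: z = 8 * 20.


8 * 20 = 160 at compile time
Optimized: z = 160


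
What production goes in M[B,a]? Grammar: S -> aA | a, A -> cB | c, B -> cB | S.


For [B, a]: 'a' ∈ FIRST(S)
Entry: B -> S


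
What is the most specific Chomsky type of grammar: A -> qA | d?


Right-linear: every RHS is a terminal or a terminal followed by one nonterminal
Classification: Type 3 (Regular)


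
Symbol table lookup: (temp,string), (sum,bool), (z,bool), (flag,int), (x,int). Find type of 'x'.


Lookup 'x' → type int


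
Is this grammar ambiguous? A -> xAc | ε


balanced x^n…c^n: each string has a unique parse
Unambiguous


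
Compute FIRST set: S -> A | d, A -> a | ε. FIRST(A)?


Per alternative of A: FIRST(a) = {a}; FIRST(ε) = {ε}
FIRST(A) = {a, ε}


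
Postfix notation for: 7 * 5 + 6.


Left to right (same or higher precedence on left)
Postfix: 7 5 * 6 +


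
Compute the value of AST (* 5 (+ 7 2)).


Evaluate inner: (+ 7 2) = 9
Evaluate root: (* 5 9) = 45
Result: 45


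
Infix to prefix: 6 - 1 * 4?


'*' binds tighter: tree is (- 6 (* 1 4))
Prefix: - 6 * 1 4


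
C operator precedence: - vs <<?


'-' is additive (level 9); '<<' is shift (level 8)
Higher level binds tighter
'-' has higher precedence than '<<'


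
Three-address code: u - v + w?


Break into single-operator statements:
t1 = u - v
t2 = t1 + w


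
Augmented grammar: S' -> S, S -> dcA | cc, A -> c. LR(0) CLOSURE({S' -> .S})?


Start: S' -> .S
For each item with dot before a nonterminal B, add B -> .γ for every B-production
Closure: [S' -> .S, S -> .dcA, S -> .cc]


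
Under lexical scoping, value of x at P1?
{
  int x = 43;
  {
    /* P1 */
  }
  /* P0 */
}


P1's block does not declare x; resolves to the enclosing declaration at depth 0
x = 43


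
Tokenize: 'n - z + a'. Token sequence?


Scan left to right, longest-match per lexeme
Tokens: ID(n), OP(-), ID(z), OP(+), ID(a)


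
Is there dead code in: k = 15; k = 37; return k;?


first assignment to k is overwritten before any read
Dead: 'k = 15'


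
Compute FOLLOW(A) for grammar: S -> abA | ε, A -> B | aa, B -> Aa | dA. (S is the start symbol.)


$ ∈ FOLLOW(S). For each A -> αBβ: add FIRST(β)\{ε} to FOLLOW(B); if β nullable, add FOLLOW(A).
FOLLOW(A) = {$, a}


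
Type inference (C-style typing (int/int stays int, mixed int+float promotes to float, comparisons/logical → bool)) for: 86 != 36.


Operand types: int != int
Rule: comparison yields bool
Result type: bool


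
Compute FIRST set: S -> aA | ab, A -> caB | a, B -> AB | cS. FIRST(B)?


Per alternative of B: FIRST(AB) = {a, c}; FIRST(cS) = {c}
FIRST(B) = {a, c}


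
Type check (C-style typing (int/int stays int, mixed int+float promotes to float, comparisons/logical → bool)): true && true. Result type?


Operand types: bool && bool
Rule: logical operators take bool operands and yield bool
Result type: bool


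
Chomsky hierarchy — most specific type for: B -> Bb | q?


Left-linear: every RHS is a terminal or one nonterminal followed by a terminal
Classification: Type 3 (Regular)


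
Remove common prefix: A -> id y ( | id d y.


Common prefix: 'id'
Factored: A -> id A', A' -> y ( | d y


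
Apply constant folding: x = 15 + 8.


15 + 8 = 23 at compile time
Optimized: x = 23


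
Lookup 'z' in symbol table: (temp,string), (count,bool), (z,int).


Lookup 'z' → type int


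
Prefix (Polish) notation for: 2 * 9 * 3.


left-to-right (same/higher precedence on left): tree is (* (* 2 9) 3)
Prefix: * * 2 9 3


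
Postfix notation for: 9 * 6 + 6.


Left to right (same or higher precedence on left)
Postfix: 9 6 * 6 +


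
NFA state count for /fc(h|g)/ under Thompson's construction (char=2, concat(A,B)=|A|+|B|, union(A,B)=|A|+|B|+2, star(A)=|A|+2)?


Syntax tree has 4 char leaf(s), 1 union(s), 0 star(s)
chars contribute 4×2 = 8; each union adds +2; each star adds +2
Total: 8 + 2 + 0 = 10 states


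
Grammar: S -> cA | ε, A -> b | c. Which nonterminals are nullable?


A nonterminal is nullable iff some alternative derives ε (directly, or every symbol in it is nullable)
Nullable: {S}


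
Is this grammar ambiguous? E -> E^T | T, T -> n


precedence layered via separate nonterminal T: deterministic
Unambiguous


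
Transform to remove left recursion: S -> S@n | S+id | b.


Left-recursive alternatives: S@n, S+id; non-recursive: b
Introduce S': S -> bS', S' -> @nS' | +idS' | ε


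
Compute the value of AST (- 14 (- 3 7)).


Evaluate inner: (- 3 7) = -4
Evaluate root: (- 14 -4) = 18
Result: 18


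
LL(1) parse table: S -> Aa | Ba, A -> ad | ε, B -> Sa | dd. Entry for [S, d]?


For [S, d]: 'd' ∈ FIRST(Ba)
Entry: S -> Ba


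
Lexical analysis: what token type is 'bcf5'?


Pattern: letter/underscore followed by alphanumerics, not a keyword
Type: IDENTIFIER


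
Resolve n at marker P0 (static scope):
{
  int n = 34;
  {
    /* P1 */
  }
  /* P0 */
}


n declared in the same block as P0
n = 34


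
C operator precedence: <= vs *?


'*' is multiplicative (level 10); '<=' is relational (level 7)
Higher level binds tighter
'*' has higher precedence than '<='


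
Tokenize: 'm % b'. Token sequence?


Scan left to right, longest-match per lexeme
Tokens: ID(m), OP(%), ID(b)


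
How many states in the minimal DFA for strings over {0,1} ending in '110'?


Track the longest suffix of input matching a prefix of '110': 4 classes (prefixes of length 0..3)
Minimal DFA: 4 states


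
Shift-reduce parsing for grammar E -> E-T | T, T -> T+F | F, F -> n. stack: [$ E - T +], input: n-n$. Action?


no handle; shift 'n'
Action: shift


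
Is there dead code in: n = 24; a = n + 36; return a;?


n is read by a's definition; a is returned
No dead code


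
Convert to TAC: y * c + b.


Break into single-operator statements:
t1 = y * c
t2 = t1 + b


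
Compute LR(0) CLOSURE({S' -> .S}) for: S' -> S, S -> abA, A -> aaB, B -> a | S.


Start: S' -> .S
For each item with dot before a nonterminal B, add B -> .γ for every B-production
Closure: [S' -> .S, S -> .abA]


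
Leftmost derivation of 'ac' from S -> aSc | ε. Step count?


Derivation: S => aSc => ac
Steps: 2


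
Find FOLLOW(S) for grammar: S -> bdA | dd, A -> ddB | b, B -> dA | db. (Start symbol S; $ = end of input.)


$ ∈ FOLLOW(S). For each A -> αBβ: add FIRST(β)\{ε} to FOLLOW(B); if β nullable, add FOLLOW(A).
FOLLOW(S) = {$}


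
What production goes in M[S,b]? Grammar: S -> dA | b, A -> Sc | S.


For [S, b]: 'b' ∈ FIRST(b)
Entry: S -> b


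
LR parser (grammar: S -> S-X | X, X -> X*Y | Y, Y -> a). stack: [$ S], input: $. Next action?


start symbol S on stack, input exhausted
Action: accept


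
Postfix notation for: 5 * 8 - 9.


Left to right (same or higher precedence on left)
Postfix: 5 8 * 9 -


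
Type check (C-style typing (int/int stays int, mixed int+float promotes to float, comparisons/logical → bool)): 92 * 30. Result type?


Operand types: int * int
Rule: mixed int/float promotes to float; int/int stays int
Result type: int


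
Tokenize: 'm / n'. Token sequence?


Scan left to right, longest-match per lexeme
Tokens: ID(m), OP(/), ID(n)


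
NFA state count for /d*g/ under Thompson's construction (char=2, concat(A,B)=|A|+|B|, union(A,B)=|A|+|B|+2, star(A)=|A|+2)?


Syntax tree has 2 char leaf(s), 0 union(s), 1 star(s)
chars contribute 2×2 = 4; each union adds +2; each star adds +2
Total: 4 + 0 + 2 = 6 states


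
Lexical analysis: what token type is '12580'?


Pattern: digits only
Type: INTEGER_LITERAL


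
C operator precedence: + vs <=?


'+' is additive (level 9); '<=' is relational (level 7)
Higher level binds tighter
'+' has higher precedence than '<='


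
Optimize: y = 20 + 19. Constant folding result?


20 + 19 = 39 at compile time
Optimized: y = 39


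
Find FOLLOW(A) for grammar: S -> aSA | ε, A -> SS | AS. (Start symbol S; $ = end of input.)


$ ∈ FOLLOW(S). For each A -> αBβ: add FIRST(β)\{ε} to FOLLOW(B); if β nullable, add FOLLOW(A).
FOLLOW(A) = {$, a}


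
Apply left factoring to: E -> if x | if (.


Common prefix: 'if'
Factored: E -> if E', E' -> x | (


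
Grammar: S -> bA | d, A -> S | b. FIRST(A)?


Per alternative of A: FIRST(S) = {b, d}; FIRST(b) = {b}
FIRST(A) = {b, d}


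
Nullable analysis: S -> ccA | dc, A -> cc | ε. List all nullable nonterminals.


A nonterminal is nullable iff some alternative derives ε (directly, or every symbol in it is nullable)
Nullable: {A}


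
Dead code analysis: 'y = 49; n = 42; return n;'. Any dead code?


y is assigned but never read
Dead: 'y = 49'


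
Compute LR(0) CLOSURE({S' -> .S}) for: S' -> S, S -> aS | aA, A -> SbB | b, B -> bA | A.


Start: S' -> .S
For each item with dot before a nonterminal B, add B -> .γ for every B-production
Closure: [S' -> .S, S -> .aS, S -> .aA]


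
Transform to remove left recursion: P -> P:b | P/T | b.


Left-recursive alternatives: P:b, P/T; non-recursive: b
Introduce P': P -> bP', P' -> :bP' | /TP' | ε


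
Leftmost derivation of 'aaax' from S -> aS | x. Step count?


Derivation: S => aS => aaS => aaaS => aaax
Steps: 4


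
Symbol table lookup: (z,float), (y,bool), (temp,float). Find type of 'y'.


Lookup 'y' → type bool


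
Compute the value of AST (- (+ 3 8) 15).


Evaluate inner: (+ 3 8) = 11
Evaluate root: (- 11 15) = -4
Result: -4


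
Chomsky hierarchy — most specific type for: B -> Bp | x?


Left-linear: every RHS is a terminal or one nonterminal followed by a terminal
Classification: Type 3 (Regular)


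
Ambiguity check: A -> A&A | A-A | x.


'x&x-x' has two parse trees (no precedence encoded between & and -)
Ambiguous


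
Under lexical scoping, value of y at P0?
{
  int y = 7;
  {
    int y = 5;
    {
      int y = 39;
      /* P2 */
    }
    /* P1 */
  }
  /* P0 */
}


y declared in the same block as P0
y = 7


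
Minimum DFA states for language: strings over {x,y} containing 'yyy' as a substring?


KMP-style automaton: 3 progress states + 1 absorbing accept = 4
Minimal DFA: 4 states


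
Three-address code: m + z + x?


Break into single-operator statements:
t1 = m + z
t2 = t1 + x


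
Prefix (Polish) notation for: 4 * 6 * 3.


left-to-right (same/higher precedence on left): tree is (* (* 4 6) 3)
Prefix: * * 4 6 3


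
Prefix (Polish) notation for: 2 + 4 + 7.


left-to-right (same/higher precedence on left): tree is (+ (+ 2 4) 7)
Prefix: + + 2 4 7


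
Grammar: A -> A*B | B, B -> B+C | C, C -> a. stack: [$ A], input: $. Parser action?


start symbol A on stack, input exhausted
Action: accept


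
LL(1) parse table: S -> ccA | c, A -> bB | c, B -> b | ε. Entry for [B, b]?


For [B, b]: 'b' ∈ FIRST(b)
Entry: B -> b


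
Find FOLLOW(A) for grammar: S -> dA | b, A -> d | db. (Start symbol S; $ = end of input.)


$ ∈ FOLLOW(S). For each A -> αBβ: add FIRST(β)\{ε} to FOLLOW(B); if β nullable, add FOLLOW(A).
FOLLOW(A) = {$}


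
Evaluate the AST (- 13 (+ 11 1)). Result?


Evaluate inner: (+ 11 1) = 12
Evaluate root: (- 13 12) = 1
Result: 1


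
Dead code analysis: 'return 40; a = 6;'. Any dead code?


statement follows a return and is unreachable
Dead: 'a = 6'


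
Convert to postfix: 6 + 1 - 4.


Left to right (same or higher precedence on left)
Postfix: 6 1 + 4 -


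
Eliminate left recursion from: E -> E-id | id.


Left-recursive alternatives: E-id; non-recursive: id
Introduce E': E -> idE', E' -> -idE' | ε


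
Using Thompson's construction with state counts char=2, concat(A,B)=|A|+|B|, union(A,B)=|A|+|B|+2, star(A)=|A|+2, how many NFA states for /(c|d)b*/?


Syntax tree has 3 char leaf(s), 1 union(s), 1 star(s)
chars contribute 3×2 = 6; each union adds +2; each star adds +2
Total: 6 + 2 + 2 = 10 states


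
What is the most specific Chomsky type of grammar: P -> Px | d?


Left-linear: every RHS is a terminal or one nonterminal followed by a terminal
Classification: Type 3 (Regular)


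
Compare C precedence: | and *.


'*' is multiplicative (level 10); '|' is bitwise OR (level 3)
Higher level binds tighter
'*' has higher precedence than '|'


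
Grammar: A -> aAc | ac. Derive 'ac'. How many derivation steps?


Derivation: A => ac
Steps: 1


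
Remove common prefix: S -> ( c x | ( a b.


Common prefix: '('
Factored: S -> ( S', S' -> c x | a b


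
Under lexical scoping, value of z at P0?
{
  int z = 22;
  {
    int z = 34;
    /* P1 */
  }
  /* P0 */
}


z declared in the same block as P0
z = 22


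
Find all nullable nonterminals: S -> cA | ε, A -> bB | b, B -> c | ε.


A nonterminal is nullable iff some alternative derives ε (directly, or every symbol in it is nullable)
Nullable: {B, S}


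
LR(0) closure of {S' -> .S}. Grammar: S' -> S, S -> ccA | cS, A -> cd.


Start: S' -> .S
For each item with dot before a nonterminal B, add B -> .γ for every B-production
Closure: [S' -> .S, S -> .ccA, S -> .cS]


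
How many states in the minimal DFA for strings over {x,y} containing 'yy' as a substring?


KMP-style automaton: 2 progress states + 1 absorbing accept = 3
Minimal DFA: 3 states


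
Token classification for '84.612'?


Pattern: digits with a decimal point
Type: FLOAT_LITERAL


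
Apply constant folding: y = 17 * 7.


17 * 7 = 119 at compile time
Optimized: y = 119


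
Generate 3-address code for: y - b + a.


Break into single-operator statements:
t1 = y - b
t2 = t1 + a


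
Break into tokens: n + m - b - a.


Scan left to right, longest-match per lexeme
Tokens: ID(n), OP(+), ID(m), OP(-), ID(b), OP(-), ID(a)


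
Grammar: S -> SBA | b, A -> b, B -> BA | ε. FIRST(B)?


Per alternative of B: FIRST(BA) = {b}; FIRST(ε) = {ε}
FIRST(B) = {b, ε}


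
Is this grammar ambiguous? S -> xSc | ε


balanced x^n…c^n: each string has a unique parse
Unambiguous


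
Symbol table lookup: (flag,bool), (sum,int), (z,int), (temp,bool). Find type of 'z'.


Lookup 'z' → type int


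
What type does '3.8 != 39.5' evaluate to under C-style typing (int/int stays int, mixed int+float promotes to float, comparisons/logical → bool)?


Operand types: float != float
Rule: comparison yields bool
Result type: bool


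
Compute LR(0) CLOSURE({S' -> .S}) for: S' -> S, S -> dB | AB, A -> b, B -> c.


Start: S' -> .S
For each item with dot before a nonterminal B, add B -> .γ for every B-production
Closure: [S' -> .S, S -> .dB, S -> .AB, A -> .b]


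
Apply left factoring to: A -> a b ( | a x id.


Common prefix: 'a'
Factored: A -> a A', A' -> b ( | x id


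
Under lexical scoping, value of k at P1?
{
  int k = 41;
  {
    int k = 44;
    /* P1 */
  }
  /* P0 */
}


k declared in the same block as P1
k = 44


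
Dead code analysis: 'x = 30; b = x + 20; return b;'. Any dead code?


x is read by b's definition; b is returned
No dead code


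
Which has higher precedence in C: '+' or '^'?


'+' is additive (level 9); '^' is bitwise XOR (level 4)
Higher level binds tighter
'+' has higher precedence than '^'


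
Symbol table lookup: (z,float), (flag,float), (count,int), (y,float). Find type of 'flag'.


Lookup 'flag' → type float


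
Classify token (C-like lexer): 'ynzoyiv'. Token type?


Pattern: letter/underscore followed by alphanumerics, not a keyword
Type: IDENTIFIER


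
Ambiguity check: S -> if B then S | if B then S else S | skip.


dangling else: 'if B then if B then skip else skip' parses two ways
Ambiguous


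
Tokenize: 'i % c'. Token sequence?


Scan left to right, longest-match per lexeme
Tokens: ID(i), OP(%), ID(c)


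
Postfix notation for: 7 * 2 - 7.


Left to right (same or higher precedence on left)
Postfix: 7 2 * 7 -


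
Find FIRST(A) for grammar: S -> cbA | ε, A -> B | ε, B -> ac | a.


Per alternative of A: FIRST(B) = {a}; FIRST(ε) = {ε}
FIRST(A) = {a, ε}


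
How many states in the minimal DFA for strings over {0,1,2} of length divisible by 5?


Track length mod 5: states 0..4, accept at 0
Minimal DFA: 5 states


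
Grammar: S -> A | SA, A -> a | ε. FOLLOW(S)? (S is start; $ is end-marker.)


$ ∈ FOLLOW(S). For each A -> αBβ: add FIRST(β)\{ε} to FOLLOW(B); if β nullable, add FOLLOW(A).
FOLLOW(S) = {$, a}


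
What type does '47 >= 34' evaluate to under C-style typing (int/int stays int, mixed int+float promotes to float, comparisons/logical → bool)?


Operand types: int >= int
Rule: comparison yields bool
Result type: bool


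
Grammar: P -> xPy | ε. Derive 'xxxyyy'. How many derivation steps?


Derivation: P => xPy => xxPyy => xxxPyyy => xxxyyy
Steps: 4


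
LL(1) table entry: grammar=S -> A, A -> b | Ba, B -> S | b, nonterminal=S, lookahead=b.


For [S, b]: 'b' ∈ FIRST(A)
Entry: S -> A


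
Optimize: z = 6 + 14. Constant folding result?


6 + 14 = 20 at compile time
Optimized: z = 20


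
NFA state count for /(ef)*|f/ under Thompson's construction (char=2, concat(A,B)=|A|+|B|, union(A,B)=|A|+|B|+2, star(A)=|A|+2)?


Syntax tree has 3 char leaf(s), 1 union(s), 1 star(s)
chars contribute 3×2 = 6; each union adds +2; each star adds +2
Total: 6 + 2 + 2 = 10 states


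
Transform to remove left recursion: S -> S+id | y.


Left-recursive alternatives: S+id; non-recursive: y
Introduce S': S -> yS', S' -> +idS' | ε


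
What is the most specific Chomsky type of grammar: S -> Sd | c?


Left-linear: every RHS is a terminal or one nonterminal followed by a terminal
Classification: Type 3 (Regular)


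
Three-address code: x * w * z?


Break into single-operator statements:
t1 = x * w
t2 = t1 * z


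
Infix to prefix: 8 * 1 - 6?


left-to-right (same/higher precedence on left): tree is (- (* 8 1) 6)
Prefix: - * 8 1 6


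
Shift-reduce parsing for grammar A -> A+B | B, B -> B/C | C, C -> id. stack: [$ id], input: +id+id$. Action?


'id' on top is the handle for C -> id
Action: reduce (C -> id)


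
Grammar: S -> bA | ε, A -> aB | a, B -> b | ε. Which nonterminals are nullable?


A nonterminal is nullable iff some alternative derives ε (directly, or every symbol in it is nullable)
Nullable: {B, S}


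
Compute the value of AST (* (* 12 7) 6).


Evaluate inner: (* 12 7) = 84
Evaluate root: (* 84 6) = 504
Result: 504


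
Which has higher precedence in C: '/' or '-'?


'/' is multiplicative (level 10); '-' is additive (level 9)
Higher level binds tighter
'/' has higher precedence than '-'


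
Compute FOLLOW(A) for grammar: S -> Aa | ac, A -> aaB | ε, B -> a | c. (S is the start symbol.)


$ ∈ FOLLOW(S). For each A -> αBβ: add FIRST(β)\{ε} to FOLLOW(B); if β nullable, add FOLLOW(A).
FOLLOW(A) = {a}


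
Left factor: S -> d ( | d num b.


Common prefix: 'd'
Factored: S -> d S', S' -> ( | num b


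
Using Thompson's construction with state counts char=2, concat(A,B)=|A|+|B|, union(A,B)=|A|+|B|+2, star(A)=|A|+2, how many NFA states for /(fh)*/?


Syntax tree has 2 char leaf(s), 0 union(s), 1 star(s)
chars contribute 2×2 = 4; each union adds +2; each star adds +2
Total: 4 + 0 + 2 = 6 states


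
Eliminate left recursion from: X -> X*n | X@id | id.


Left-recursive alternatives: X*n, X@id; non-recursive: id
Introduce X': X -> idX', X' -> *nX' | @idX' | ε


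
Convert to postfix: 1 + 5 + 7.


Left to right (same or higher precedence on left)
Postfix: 1 5 + 7 +


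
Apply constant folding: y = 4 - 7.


4 - 7 = -3 at compile time
Optimized: y = -3


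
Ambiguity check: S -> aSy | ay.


balanced a^n…y^n: each string has a unique parse
Unambiguous


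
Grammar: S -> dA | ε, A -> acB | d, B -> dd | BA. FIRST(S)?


Per alternative of S: FIRST(dA) = {d}; FIRST(ε) = {ε}
FIRST(S) = {d, ε}


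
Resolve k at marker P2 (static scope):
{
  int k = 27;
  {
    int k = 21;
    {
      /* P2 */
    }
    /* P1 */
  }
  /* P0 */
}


P2's block does not declare k; resolves to the enclosing declaration at depth 1
k = 21


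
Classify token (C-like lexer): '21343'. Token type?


Pattern: digits only
Type: INTEGER_LITERAL


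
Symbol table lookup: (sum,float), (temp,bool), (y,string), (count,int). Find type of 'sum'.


Lookup 'sum' → type float


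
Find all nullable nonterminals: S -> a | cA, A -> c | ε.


A nonterminal is nullable iff some alternative derives ε (directly, or every symbol in it is nullable)
Nullable: {A}


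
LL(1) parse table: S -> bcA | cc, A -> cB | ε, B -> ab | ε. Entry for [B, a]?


For [B, a]: 'a' ∈ FIRST(ab)
Entry: B -> ab


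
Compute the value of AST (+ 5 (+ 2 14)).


Evaluate inner: (+ 2 14) = 16
Evaluate root: (+ 5 16) = 21
Result: 21


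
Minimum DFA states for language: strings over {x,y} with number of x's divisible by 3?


Track (count of x) mod 3: states 0..2, accept at 0
Minimal DFA: 3 states


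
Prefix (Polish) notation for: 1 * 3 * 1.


left-to-right (same/higher precedence on left): tree is (* (* 1 3) 1)
Prefix: * * 1 3 1


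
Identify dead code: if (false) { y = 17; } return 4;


condition is constant false, so the whole block is unreachable
Dead: 'if (false) { y = 17; }'


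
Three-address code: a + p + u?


Break into single-operator statements:
t1 = a + p
t2 = t1 + u


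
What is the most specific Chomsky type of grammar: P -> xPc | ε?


Single nonterminal LHS, but x^n c^n is not regular
Classification: Type 2 (Context-Free)


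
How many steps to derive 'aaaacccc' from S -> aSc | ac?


Derivation: S => aSc => aaScc => aaaSccc => aaaacccc
Steps: 4


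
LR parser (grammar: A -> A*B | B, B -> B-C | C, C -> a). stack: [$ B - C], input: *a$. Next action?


handle 'B-C' on top
Action: reduce (B -> B-C)


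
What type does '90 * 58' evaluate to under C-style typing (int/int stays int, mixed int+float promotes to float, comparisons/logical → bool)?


Operand types: int * int
Rule: mixed int/float promotes to float; int/int stays int
Result type: int


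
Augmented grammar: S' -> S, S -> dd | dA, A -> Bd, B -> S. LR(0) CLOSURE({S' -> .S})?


Start: S' -> .S
For each item with dot before a nonterminal B, add B -> .γ for every B-production
Closure: [S' -> .S, S -> .dd, S -> .dA]


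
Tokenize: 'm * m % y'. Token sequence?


Scan left to right, longest-match per lexeme
Tokens: ID(m), OP(*), ID(m), OP(%), ID(y)


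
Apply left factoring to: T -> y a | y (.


Common prefix: 'y'
Factored: T -> y T', T' -> a | (


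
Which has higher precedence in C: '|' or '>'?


'>' is relational (level 7); '|' is bitwise OR (level 3)
Higher level binds tighter
'>' has higher precedence than '|'


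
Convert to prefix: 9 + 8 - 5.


left-to-right (same/higher precedence on left): tree is (- (+ 9 8) 5)
Prefix: - + 9 8 5


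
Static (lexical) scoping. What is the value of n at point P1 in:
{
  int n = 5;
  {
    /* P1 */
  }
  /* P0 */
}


P1's block does not declare n; resolves to the enclosing declaration at depth 0
n = 5


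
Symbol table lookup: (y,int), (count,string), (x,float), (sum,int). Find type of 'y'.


Lookup 'y' → type int


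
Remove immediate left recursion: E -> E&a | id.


Left-recursive alternatives: E&a; non-recursive: id
Introduce E': E -> idE', E' -> &aE' | ε


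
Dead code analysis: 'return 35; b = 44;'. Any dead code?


statement follows a return and is unreachable
Dead: 'b = 44'


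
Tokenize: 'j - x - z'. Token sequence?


Scan left to right, longest-match per lexeme
Tokens: ID(j), OP(-), ID(x), OP(-), ID(z)


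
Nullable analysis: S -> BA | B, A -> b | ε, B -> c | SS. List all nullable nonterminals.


A nonterminal is nullable iff some alternative derives ε (directly, or every symbol in it is nullable)
Nullable: {A}


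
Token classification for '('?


Pattern: delimiter/punctuation
Type: PUNCTUATION


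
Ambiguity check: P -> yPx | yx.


balanced y^n…x^n: each string has a unique parse
Unambiguous


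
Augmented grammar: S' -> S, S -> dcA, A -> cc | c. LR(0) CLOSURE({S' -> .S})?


Start: S' -> .S
For each item with dot before a nonterminal B, add B -> .γ for every B-production
Closure: [S' -> .S, S -> .dcA]


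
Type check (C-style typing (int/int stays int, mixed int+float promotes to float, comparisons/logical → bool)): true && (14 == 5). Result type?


Operand types: bool && bool
Rule: logical operators take bool operands and yield bool
Result type: bool


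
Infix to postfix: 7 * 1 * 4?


Left to right (same or higher precedence on left)
Postfix: 7 1 * 4 *


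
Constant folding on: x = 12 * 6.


12 * 6 = 72 at compile time
Optimized: x = 72


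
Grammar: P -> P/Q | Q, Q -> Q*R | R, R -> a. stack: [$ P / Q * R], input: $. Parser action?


handle 'Q*R' on top
Action: reduce (Q -> Q*R)


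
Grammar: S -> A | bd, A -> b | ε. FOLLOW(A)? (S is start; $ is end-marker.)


$ ∈ FOLLOW(S). For each A -> αBβ: add FIRST(β)\{ε} to FOLLOW(B); if β nullable, add FOLLOW(A).
FOLLOW(A) = {$}


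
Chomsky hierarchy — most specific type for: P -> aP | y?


Right-linear: every RHS is a terminal or a terminal followed by one nonterminal
Classification: Type 3 (Regular)


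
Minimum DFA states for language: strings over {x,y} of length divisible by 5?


Track length mod 5: states 0..4, accept at 0
Minimal DFA: 5 states


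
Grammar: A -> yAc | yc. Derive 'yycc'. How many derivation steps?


Derivation: A => yAc => yycc
Steps: 2


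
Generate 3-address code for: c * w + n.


Break into single-operator statements:
t1 = c * w
t2 = t1 + n


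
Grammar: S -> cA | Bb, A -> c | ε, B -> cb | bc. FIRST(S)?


Per alternative of S: FIRST(cA) = {c}; FIRST(Bb) = {b, c}
FIRST(S) = {b, c}


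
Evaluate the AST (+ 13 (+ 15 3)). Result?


Evaluate inner: (+ 15 3) = 18
Evaluate root: (+ 13 18) = 31
Result: 31


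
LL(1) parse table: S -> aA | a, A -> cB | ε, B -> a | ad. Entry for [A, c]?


For [A, c]: 'c' ∈ FIRST(cB)
Entry: A -> cB


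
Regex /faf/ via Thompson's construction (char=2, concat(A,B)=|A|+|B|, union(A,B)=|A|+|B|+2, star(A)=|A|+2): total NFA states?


Syntax tree has 3 char leaf(s), 0 union(s), 0 star(s)
chars contribute 3×2 = 6; each union adds +2; each star adds +2
Total: 6 + 0 + 0 = 6 states


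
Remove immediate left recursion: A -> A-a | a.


Left-recursive alternatives: A-a; non-recursive: a
Introduce A': A -> aA', A' -> -aA' | ε


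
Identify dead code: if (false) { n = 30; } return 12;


condition is constant false, so the whole block is unreachable
Dead: 'if (false) { n = 30; }'


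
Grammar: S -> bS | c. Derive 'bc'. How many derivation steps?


Derivation: S => bS => bc
Steps: 2


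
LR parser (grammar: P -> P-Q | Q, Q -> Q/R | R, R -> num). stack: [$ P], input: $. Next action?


start symbol P on stack, input exhausted
Action: accept


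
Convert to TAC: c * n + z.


Break into single-operator statements:
t1 = c * n
t2 = t1 + z


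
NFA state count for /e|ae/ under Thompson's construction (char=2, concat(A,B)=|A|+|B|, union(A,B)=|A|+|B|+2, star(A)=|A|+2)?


Syntax tree has 3 char leaf(s), 1 union(s), 0 star(s)
chars contribute 3×2 = 6; each union adds +2; each star adds +2
Total: 6 + 2 + 0 = 8 states


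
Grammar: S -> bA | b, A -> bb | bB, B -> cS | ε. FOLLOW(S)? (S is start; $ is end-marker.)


$ ∈ FOLLOW(S). For each A -> αBβ: add FIRST(β)\{ε} to FOLLOW(B); if β nullable, add FOLLOW(A).
FOLLOW(S) = {$}


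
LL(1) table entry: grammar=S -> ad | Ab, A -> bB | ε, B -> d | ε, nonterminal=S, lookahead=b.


For [S, b]: 'b' ∈ FIRST(Ab)
Entry: S -> Ab


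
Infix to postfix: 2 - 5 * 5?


* has higher precedence, evaluate 5*5 first
Postfix: 2 5 5 * -


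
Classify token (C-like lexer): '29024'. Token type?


Pattern: digits only
Type: INTEGER_LITERAL


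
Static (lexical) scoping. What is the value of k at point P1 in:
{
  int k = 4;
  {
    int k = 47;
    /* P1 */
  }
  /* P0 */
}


k declared in the same block as P1
k = 47


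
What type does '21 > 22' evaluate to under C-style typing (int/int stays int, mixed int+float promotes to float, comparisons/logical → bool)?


Operand types: int > int
Rule: comparison yields bool
Result type: bool


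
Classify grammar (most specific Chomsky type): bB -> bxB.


LHS has context (more than one symbol) and |LHS| ≤ |RHS|
Classification: Type 1 (Context-Sensitive)


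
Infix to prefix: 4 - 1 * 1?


'*' binds tighter: tree is (- 4 (* 1 1))
Prefix: - 4 * 1 1


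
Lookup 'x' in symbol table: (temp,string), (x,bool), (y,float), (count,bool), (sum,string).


Lookup 'x' → type bool


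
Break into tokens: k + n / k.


Scan left to right, longest-match per lexeme
Tokens: ID(k), OP(+), ID(n), OP(/), ID(k)


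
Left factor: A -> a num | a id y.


Common prefix: 'a'
Factored: A -> a A', A' -> num | id y


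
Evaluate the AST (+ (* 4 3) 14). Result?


Evaluate inner: (* 4 3) = 12
Evaluate root: (+ 12 14) = 26
Result: 26


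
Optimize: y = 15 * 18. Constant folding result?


15 * 18 = 270 at compile time
Optimized: y = 270


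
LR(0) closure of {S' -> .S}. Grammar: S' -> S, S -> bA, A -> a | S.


Start: S' -> .S
For each item with dot before a nonterminal B, add B -> .γ for every B-production
Closure: [S' -> .S, S -> .bA]


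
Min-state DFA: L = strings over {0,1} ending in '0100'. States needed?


Track the longest suffix of input matching a prefix of '0100': 5 classes (prefixes of length 0..4)
Minimal DFA: 5 states


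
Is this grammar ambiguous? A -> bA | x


right-linear, alternatives start with distinct terminals 'b' vs 'x': unique leftmost derivation
Unambiguous


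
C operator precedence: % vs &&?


'%' is multiplicative (level 10); '&&' is logical AND (level 2)
Higher level binds tighter
'%' has higher precedence than '&&'


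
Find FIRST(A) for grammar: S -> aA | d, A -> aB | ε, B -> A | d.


Per alternative of A: FIRST(aB) = {a}; FIRST(ε) = {ε}
FIRST(A) = {a, ε}


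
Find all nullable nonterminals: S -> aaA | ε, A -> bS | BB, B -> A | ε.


A nonterminal is nullable iff some alternative derives ε (directly, or every symbol in it is nullable)
Nullable: {A, B, S}


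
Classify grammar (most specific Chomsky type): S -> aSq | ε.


Single nonterminal LHS, but a^n q^n is not regular
Classification: Type 2 (Context-Free)


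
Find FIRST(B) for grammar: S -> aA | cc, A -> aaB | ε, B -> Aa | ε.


Per alternative of B: FIRST(Aa) = {a}; FIRST(ε) = {ε}
FIRST(B) = {a, ε}


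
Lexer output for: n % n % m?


Scan left to right, longest-match per lexeme
Tokens: ID(n), OP(%), ID(n), OP(%), ID(m)


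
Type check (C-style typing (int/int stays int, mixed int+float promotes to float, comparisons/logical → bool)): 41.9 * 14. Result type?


Operand types: float * int
Rule: mixed int/float promotes to float; int/int stays int
Result type: float


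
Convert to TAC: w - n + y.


Break into single-operator statements:
t1 = w - n
t2 = t1 + y


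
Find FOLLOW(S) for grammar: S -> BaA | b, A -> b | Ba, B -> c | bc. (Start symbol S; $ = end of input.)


$ ∈ FOLLOW(S). For each A -> αBβ: add FIRST(β)\{ε} to FOLLOW(B); if β nullable, add FOLLOW(A).
FOLLOW(S) = {$}


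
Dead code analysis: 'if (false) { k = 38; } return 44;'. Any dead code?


condition is constant false, so the whole block is unreachable
Dead: 'if (false) { k = 38; }'


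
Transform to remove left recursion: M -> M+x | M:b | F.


Left-recursive alternatives: M+x, M:b; non-recursive: F
Introduce M': M -> FM', M' -> +xM' | :bM' | ε


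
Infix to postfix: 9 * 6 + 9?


Left to right (same or higher precedence on left)
Postfix: 9 6 * 9 +


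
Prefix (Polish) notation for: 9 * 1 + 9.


left-to-right (same/higher precedence on left): tree is (+ (* 9 1) 9)
Prefix: + * 9 1 9


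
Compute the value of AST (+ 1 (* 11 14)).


Evaluate inner: (* 11 14) = 154
Evaluate root: (+ 1 154) = 155
Result: 155


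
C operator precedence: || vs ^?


'^' is bitwise XOR (level 4); '||' is logical OR (level 1)
Higher level binds tighter
'^' has higher precedence than '||'


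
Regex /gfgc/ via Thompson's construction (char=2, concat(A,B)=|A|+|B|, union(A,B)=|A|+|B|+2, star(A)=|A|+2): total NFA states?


Syntax tree has 4 char leaf(s), 0 union(s), 0 star(s)
chars contribute 4×2 = 8; each union adds +2; each star adds +2
Total: 8 + 0 + 0 = 8 states


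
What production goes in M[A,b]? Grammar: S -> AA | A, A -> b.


For [A, b]: 'b' ∈ FIRST(b)
Entry: A -> b


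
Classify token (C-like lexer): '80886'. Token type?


Pattern: digits only
Type: INTEGER_LITERAL


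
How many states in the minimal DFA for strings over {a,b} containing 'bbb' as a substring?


KMP-style automaton: 3 progress states + 1 absorbing accept = 4
Minimal DFA: 4 states


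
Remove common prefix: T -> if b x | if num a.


Common prefix: 'if'
Factored: T -> if T', T' -> b x | num a


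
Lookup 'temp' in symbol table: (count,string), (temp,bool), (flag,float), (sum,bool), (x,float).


Lookup 'temp' → type bool


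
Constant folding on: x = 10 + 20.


10 + 20 = 30 at compile time
Optimized: x = 30


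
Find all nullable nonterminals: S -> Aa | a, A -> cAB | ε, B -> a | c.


A nonterminal is nullable iff some alternative derives ε (directly, or every symbol in it is nullable)
Nullable: {A}


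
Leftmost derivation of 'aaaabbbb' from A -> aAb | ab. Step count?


Derivation: A => aAb => aaAbb => aaaAbbb => aaaabbbb
Steps: 4


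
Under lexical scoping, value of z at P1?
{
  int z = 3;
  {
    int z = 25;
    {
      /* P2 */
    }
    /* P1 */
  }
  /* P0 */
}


z declared in the same block as P1
z = 25


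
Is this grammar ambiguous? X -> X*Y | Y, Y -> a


precedence layered via separate nonterminal Y: deterministic
Unambiguous


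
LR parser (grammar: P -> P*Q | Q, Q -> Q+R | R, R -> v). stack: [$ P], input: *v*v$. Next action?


shift '*' to continue P -> P*Q
Action: shift


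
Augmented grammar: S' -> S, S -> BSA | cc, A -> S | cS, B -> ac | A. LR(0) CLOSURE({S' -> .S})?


Start: S' -> .S
For each item with dot before a nonterminal B, add B -> .γ for every B-production
Closure: [S' -> .S, S -> .BSA, S -> .cc, B -> .ac, B -> .A, A -> .S, A -> .cS]


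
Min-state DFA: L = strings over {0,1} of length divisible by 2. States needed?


Track length mod 2: states 0..1, accept at 0
Minimal DFA: 2 states


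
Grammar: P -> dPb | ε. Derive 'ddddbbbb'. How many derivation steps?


Derivation: P => dPb => ddPbb => dddPbbb => ddddPbbbb => ddddbbbb
Steps: 5


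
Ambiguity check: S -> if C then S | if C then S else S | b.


dangling else: 'if C then if C then b else b' parses two ways
Ambiguous


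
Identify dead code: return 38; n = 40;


statement follows a return and is unreachable
Dead: 'n = 40'


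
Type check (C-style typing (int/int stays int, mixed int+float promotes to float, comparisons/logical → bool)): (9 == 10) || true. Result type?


Operand types: bool || bool
Rule: logical operators take bool operands and yield bool
Result type: bool


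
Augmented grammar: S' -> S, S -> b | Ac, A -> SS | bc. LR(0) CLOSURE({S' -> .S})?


Start: S' -> .S
For each item with dot before a nonterminal B, add B -> .γ for every B-production
Closure: [S' -> .S, S -> .b, S -> .Ac, A -> .SS, A -> .bc]


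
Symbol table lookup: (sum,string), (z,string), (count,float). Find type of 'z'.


Lookup 'z' → type string


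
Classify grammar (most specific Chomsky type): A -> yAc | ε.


Single nonterminal LHS, but y^n c^n is not regular
Classification: Type 2 (Context-Free)


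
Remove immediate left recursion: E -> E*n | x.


Left-recursive alternatives: E*n; non-recursive: x
Introduce E': E -> xE', E' -> *nE' | ε


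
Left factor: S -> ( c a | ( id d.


Common prefix: '('
Factored: S -> ( S', S' -> c a | id d


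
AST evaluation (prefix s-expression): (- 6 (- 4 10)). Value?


Evaluate inner: (- 4 10) = -6
Evaluate root: (- 6 -6) = 12
Result: 12


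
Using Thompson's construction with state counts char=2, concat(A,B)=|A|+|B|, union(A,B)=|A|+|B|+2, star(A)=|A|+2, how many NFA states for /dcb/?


Syntax tree has 3 char leaf(s), 0 union(s), 0 star(s)
chars contribute 3×2 = 6; each union adds +2; each star adds +2
Total: 6 + 0 + 0 = 6 states


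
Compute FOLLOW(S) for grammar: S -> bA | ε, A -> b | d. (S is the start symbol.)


$ ∈ FOLLOW(S). For each A -> αBβ: add FIRST(β)\{ε} to FOLLOW(B); if β nullable, add FOLLOW(A).
FOLLOW(S) = {$}


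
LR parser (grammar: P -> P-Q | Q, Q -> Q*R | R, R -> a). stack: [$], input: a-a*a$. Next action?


no handle on stack; shift 'a'
Action: shift


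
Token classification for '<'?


Pattern: operator symbol
Type: OPERATOR


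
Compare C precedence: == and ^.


'==' is equality (level 6); '^' is bitwise XOR (level 4)
Higher level binds tighter
'==' has higher precedence than '^'


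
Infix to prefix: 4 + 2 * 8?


'*' binds tighter: tree is (+ 4 (* 2 8))
Prefix: + 4 * 2 8


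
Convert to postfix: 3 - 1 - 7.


Left to right (same or higher precedence on left)
Postfix: 3 1 - 7 -


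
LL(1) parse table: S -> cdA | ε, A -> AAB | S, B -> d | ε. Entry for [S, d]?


For [S, d]: ε is nullable and 'd' ∈ FOLLOW(S)
Entry: S -> ε


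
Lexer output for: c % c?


Scan left to right, longest-match per lexeme
Tokens: ID(c), OP(%), ID(c)


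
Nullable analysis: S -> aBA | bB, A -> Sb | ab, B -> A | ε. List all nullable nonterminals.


A nonterminal is nullable iff some alternative derives ε (directly, or every symbol in it is nullable)
Nullable: {B}
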